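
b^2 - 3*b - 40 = (b - 8)*(b + 5)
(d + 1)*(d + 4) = d^2 + 5*d + 4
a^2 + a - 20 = (a - 4)*(a + 5)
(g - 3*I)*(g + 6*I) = g^2 + 3*I*g + 18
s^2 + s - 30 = (s - 5)*(s + 6)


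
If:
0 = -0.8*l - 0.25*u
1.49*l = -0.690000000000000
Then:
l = -0.46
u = 1.48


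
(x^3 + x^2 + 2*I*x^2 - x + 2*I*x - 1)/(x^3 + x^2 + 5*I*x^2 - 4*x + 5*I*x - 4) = (x + I)/(x + 4*I)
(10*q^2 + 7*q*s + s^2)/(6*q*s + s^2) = (10*q^2 + 7*q*s + s^2)/(s*(6*q + s))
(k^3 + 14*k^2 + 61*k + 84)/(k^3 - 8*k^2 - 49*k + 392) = (k^2 + 7*k + 12)/(k^2 - 15*k + 56)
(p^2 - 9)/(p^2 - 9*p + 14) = (p^2 - 9)/(p^2 - 9*p + 14)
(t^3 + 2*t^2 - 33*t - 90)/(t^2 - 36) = (t^2 + 8*t + 15)/(t + 6)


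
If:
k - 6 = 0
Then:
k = 6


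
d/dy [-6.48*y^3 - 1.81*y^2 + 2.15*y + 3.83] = -19.44*y^2 - 3.62*y + 2.15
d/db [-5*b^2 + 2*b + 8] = 2 - 10*b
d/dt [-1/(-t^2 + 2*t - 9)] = 2*(1 - t)/(t^2 - 2*t + 9)^2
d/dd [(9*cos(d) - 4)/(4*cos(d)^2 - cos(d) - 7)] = (-36*sin(d)^2 - 32*cos(d) + 103)*sin(d)/(-4*cos(d)^2 + cos(d) + 7)^2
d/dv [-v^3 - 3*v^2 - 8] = 3*v*(-v - 2)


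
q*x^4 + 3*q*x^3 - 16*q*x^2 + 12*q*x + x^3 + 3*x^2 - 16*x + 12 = (x - 2)*(x - 1)*(x + 6)*(q*x + 1)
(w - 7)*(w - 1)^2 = w^3 - 9*w^2 + 15*w - 7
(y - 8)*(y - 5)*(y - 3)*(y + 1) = y^4 - 15*y^3 + 63*y^2 - 41*y - 120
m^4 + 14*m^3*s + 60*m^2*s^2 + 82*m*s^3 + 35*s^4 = (m + s)^2*(m + 5*s)*(m + 7*s)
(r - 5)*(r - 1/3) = r^2 - 16*r/3 + 5/3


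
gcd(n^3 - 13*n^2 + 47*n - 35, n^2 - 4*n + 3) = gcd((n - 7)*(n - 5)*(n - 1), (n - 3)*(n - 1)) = n - 1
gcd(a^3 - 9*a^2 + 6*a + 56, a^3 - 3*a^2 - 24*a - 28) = a^2 - 5*a - 14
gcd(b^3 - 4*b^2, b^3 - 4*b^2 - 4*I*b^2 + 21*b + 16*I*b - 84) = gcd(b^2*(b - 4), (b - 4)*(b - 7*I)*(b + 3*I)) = b - 4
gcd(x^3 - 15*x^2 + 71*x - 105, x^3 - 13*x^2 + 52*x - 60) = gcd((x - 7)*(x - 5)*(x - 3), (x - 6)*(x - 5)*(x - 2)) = x - 5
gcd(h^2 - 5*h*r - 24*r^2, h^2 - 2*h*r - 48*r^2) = -h + 8*r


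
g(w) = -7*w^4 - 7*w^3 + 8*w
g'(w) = -28*w^3 - 21*w^2 + 8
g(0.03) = 0.24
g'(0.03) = 7.98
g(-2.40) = -154.68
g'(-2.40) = 274.11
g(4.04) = -2294.02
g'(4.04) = -2181.05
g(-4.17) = -1642.39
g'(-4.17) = 1673.16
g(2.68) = -474.41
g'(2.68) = -681.80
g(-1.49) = -23.27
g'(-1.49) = 54.00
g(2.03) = -161.19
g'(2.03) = -312.77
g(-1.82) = -49.16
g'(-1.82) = 107.24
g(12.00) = -157152.00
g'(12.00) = -51400.00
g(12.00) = -157152.00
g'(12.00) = -51400.00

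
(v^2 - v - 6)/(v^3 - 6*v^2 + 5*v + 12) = (v + 2)/(v^2 - 3*v - 4)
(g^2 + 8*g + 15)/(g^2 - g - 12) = (g + 5)/(g - 4)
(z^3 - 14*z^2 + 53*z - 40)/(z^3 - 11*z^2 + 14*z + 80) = (z - 1)/(z + 2)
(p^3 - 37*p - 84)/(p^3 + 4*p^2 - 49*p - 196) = (p + 3)/(p + 7)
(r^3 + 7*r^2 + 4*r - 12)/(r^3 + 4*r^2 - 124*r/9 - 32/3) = 9*(r^2 + r - 2)/(9*r^2 - 18*r - 16)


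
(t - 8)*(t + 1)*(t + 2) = t^3 - 5*t^2 - 22*t - 16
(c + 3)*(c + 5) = c^2 + 8*c + 15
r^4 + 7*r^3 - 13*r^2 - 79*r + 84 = (r - 3)*(r - 1)*(r + 4)*(r + 7)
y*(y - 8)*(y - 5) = y^3 - 13*y^2 + 40*y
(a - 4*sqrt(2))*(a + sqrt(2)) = a^2 - 3*sqrt(2)*a - 8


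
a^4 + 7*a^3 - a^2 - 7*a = a*(a - 1)*(a + 1)*(a + 7)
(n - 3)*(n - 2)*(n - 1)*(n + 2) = n^4 - 4*n^3 - n^2 + 16*n - 12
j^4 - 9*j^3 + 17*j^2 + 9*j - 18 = (j - 6)*(j - 3)*(j - 1)*(j + 1)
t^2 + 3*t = t*(t + 3)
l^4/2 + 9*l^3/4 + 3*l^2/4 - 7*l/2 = l*(l/2 + 1)*(l - 1)*(l + 7/2)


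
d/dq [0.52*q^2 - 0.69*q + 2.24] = 1.04*q - 0.69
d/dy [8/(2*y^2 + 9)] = -32*y/(2*y^2 + 9)^2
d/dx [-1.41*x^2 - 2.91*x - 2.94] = -2.82*x - 2.91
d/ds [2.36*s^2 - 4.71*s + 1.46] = 4.72*s - 4.71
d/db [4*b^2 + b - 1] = 8*b + 1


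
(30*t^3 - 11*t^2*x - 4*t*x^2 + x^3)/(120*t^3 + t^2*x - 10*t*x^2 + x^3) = (-2*t + x)/(-8*t + x)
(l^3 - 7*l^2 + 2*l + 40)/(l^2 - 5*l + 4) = (l^2 - 3*l - 10)/(l - 1)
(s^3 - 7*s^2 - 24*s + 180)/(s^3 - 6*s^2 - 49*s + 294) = (s^2 - s - 30)/(s^2 - 49)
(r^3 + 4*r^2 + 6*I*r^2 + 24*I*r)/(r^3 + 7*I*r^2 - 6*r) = (r + 4)/(r + I)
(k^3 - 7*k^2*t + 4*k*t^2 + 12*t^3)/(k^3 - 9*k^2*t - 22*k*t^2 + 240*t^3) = (-k^2 + k*t + 2*t^2)/(-k^2 + 3*k*t + 40*t^2)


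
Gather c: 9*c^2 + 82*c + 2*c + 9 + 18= 9*c^2 + 84*c + 27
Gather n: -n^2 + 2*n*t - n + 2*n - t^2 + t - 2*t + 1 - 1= -n^2 + n*(2*t + 1) - t^2 - t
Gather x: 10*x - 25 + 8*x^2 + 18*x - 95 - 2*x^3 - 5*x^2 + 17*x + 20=-2*x^3 + 3*x^2 + 45*x - 100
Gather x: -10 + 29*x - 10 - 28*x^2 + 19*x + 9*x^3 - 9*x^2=9*x^3 - 37*x^2 + 48*x - 20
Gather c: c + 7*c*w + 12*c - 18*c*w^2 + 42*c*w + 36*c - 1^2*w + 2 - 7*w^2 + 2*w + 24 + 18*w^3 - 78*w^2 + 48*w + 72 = c*(-18*w^2 + 49*w + 49) + 18*w^3 - 85*w^2 + 49*w + 98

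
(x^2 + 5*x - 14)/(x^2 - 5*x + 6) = (x + 7)/(x - 3)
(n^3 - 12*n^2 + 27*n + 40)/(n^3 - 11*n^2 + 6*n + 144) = (n^2 - 4*n - 5)/(n^2 - 3*n - 18)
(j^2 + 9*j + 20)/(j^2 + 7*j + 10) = (j + 4)/(j + 2)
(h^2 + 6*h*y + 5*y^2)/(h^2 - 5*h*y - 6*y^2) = (-h - 5*y)/(-h + 6*y)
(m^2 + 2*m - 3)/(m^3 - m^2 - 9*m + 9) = 1/(m - 3)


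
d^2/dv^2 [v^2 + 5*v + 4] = 2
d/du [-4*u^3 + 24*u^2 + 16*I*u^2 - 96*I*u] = -12*u^2 + u*(48 + 32*I) - 96*I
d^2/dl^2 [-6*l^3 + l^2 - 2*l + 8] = 2 - 36*l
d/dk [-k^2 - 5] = -2*k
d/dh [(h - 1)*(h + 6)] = 2*h + 5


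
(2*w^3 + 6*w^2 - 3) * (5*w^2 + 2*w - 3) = 10*w^5 + 34*w^4 + 6*w^3 - 33*w^2 - 6*w + 9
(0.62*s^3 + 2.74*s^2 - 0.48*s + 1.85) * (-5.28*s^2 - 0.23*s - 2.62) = -3.2736*s^5 - 14.6098*s^4 + 0.2798*s^3 - 16.8364*s^2 + 0.8321*s - 4.847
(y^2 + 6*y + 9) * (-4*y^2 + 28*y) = -4*y^4 + 4*y^3 + 132*y^2 + 252*y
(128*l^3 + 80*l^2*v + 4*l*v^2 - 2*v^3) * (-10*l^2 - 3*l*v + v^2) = -1280*l^5 - 1184*l^4*v - 152*l^3*v^2 + 88*l^2*v^3 + 10*l*v^4 - 2*v^5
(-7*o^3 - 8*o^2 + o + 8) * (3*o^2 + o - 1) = -21*o^5 - 31*o^4 + 2*o^3 + 33*o^2 + 7*o - 8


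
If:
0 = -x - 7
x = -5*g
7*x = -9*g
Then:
No Solution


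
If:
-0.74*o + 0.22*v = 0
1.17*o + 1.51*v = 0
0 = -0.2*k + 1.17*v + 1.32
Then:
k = 6.60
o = 0.00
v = 0.00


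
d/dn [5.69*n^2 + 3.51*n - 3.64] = 11.38*n + 3.51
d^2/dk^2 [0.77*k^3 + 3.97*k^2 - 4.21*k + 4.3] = 4.62*k + 7.94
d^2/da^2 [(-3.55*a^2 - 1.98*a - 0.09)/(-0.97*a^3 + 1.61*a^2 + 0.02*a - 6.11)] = (6.68039*a^6 + 11.177892*a^5 - 17.123604*a^4 - 286.692918*a^3 + 70.101096*a^2 + 113.681718*a + 267.312572)/(0.912673*a^9 - 4.544547*a^8 + 7.486557*a^7 + 13.26082*a^6 - 57.406284*a^5 + 46.800057*a^4 + 109.816855*a^3 - 180.306711*a^2 - 2.239926*a + 228.099131)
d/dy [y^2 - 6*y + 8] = 2*y - 6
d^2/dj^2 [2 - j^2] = -2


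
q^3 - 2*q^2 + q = q*(q - 1)^2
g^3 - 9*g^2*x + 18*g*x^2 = g*(g - 6*x)*(g - 3*x)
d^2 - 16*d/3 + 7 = (d - 3)*(d - 7/3)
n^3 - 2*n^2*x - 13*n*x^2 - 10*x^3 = (n - 5*x)*(n + x)*(n + 2*x)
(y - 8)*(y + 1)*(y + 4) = y^3 - 3*y^2 - 36*y - 32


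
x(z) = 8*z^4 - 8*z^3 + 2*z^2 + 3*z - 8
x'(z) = 32*z^3 - 24*z^2 + 4*z + 3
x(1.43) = 10.44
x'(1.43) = 53.22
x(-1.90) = 152.65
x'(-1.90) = -310.73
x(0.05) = -7.85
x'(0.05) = 3.14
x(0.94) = -3.81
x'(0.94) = 12.13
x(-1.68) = 94.27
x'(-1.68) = -223.19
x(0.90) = -4.26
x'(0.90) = 10.49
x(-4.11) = 2851.61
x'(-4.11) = -2640.50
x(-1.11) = 14.22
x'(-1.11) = -74.77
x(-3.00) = 865.00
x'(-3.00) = -1089.00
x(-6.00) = 12142.00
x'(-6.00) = -7797.00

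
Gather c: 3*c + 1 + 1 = 3*c + 2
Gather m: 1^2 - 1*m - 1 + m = 0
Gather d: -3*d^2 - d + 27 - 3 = -3*d^2 - d + 24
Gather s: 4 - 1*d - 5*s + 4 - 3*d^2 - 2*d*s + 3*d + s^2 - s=-3*d^2 + 2*d + s^2 + s*(-2*d - 6) + 8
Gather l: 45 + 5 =50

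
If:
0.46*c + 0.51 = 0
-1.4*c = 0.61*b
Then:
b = 2.54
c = -1.11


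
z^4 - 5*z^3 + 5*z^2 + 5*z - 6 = (z - 3)*(z - 2)*(z - 1)*(z + 1)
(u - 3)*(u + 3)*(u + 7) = u^3 + 7*u^2 - 9*u - 63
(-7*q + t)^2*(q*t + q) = 49*q^3*t + 49*q^3 - 14*q^2*t^2 - 14*q^2*t + q*t^3 + q*t^2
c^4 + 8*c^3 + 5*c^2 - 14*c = c*(c - 1)*(c + 2)*(c + 7)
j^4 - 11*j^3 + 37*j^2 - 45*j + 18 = (j - 6)*(j - 3)*(j - 1)^2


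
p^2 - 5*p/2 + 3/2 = (p - 3/2)*(p - 1)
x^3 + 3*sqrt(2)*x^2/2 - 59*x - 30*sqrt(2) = (x - 5*sqrt(2))*(x + sqrt(2)/2)*(x + 6*sqrt(2))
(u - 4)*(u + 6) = u^2 + 2*u - 24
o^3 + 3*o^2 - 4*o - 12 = (o - 2)*(o + 2)*(o + 3)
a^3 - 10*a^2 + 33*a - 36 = (a - 4)*(a - 3)^2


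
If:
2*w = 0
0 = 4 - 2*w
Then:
No Solution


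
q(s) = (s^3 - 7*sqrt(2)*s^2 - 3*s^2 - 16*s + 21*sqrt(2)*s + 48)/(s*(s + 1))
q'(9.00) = 0.61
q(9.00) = -1.61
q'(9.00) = 0.61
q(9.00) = -1.61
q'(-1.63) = 34.34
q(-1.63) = -12.59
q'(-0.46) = -155.88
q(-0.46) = -156.49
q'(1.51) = -16.81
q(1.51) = 11.27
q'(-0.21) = -1054.75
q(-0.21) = -268.51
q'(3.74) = -1.52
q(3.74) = -1.63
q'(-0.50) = -109.39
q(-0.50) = -151.20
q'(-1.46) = 74.90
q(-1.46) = -3.88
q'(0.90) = -52.61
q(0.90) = 29.60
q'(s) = (3*s^2 - 14*sqrt(2)*s - 6*s - 16 + 21*sqrt(2))/(s*(s + 1)) - (s^3 - 7*sqrt(2)*s^2 - 3*s^2 - 16*s + 21*sqrt(2)*s + 48)/(s*(s + 1)^2) - (s^3 - 7*sqrt(2)*s^2 - 3*s^2 - 16*s + 21*sqrt(2)*s + 48)/(s^2*(s + 1)) = (s^4 + 2*s^3 - 28*sqrt(2)*s^2 + 13*s^2 - 96*s - 48)/(s^2*(s^2 + 2*s + 1))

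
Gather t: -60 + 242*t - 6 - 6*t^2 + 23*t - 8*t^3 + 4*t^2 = -8*t^3 - 2*t^2 + 265*t - 66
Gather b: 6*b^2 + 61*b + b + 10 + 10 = 6*b^2 + 62*b + 20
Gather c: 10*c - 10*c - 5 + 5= 0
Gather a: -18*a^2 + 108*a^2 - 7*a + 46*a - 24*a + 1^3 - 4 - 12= 90*a^2 + 15*a - 15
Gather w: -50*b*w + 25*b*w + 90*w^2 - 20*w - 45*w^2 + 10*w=45*w^2 + w*(-25*b - 10)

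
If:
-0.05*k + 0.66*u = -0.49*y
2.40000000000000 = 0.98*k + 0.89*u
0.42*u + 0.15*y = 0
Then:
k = 2.62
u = -0.18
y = 0.51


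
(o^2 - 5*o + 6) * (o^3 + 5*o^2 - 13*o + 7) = o^5 - 32*o^3 + 102*o^2 - 113*o + 42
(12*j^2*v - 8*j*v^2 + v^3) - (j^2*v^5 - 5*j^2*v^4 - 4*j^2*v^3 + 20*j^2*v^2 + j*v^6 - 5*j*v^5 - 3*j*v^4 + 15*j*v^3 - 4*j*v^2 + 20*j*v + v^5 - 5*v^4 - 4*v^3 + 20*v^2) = -j^2*v^5 + 5*j^2*v^4 + 4*j^2*v^3 - 20*j^2*v^2 + 12*j^2*v - j*v^6 + 5*j*v^5 + 3*j*v^4 - 15*j*v^3 - 4*j*v^2 - 20*j*v - v^5 + 5*v^4 + 5*v^3 - 20*v^2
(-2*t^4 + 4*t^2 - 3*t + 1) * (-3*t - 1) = 6*t^5 + 2*t^4 - 12*t^3 + 5*t^2 - 1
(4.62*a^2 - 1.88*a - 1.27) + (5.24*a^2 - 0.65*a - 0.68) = 9.86*a^2 - 2.53*a - 1.95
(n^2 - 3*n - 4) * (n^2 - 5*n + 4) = n^4 - 8*n^3 + 15*n^2 + 8*n - 16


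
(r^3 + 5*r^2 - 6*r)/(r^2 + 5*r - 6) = r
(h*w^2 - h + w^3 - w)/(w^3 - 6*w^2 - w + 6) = (h + w)/(w - 6)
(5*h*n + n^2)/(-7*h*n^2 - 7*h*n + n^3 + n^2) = (-5*h - n)/(7*h*n + 7*h - n^2 - n)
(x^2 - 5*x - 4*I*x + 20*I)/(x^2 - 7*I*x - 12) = (x - 5)/(x - 3*I)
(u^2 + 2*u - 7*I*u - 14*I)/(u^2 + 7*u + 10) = (u - 7*I)/(u + 5)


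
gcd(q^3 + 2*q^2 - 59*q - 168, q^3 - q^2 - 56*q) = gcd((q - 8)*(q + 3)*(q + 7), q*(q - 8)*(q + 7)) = q^2 - q - 56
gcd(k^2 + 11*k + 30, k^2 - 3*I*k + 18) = 1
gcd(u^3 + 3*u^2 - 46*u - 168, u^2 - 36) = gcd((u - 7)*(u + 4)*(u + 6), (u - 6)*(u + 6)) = u + 6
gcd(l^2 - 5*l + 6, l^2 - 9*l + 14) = l - 2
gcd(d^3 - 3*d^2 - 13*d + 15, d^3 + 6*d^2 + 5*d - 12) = d^2 + 2*d - 3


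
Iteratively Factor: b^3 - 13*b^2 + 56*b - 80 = (b - 4)*(b^2 - 9*b + 20) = (b - 5)*(b - 4)*(b - 4)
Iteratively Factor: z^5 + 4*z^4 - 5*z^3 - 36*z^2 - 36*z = (z + 2)*(z^4 + 2*z^3 - 9*z^2 - 18*z) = z*(z + 2)*(z^3 + 2*z^2 - 9*z - 18) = z*(z + 2)*(z + 3)*(z^2 - z - 6) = z*(z + 2)^2*(z + 3)*(z - 3)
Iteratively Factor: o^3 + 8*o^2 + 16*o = (o + 4)*(o^2 + 4*o) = o*(o + 4)*(o + 4)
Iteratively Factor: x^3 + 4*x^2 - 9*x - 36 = (x - 3)*(x^2 + 7*x + 12) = (x - 3)*(x + 3)*(x + 4)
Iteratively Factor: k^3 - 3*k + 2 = (k - 1)*(k^2 + k - 2) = (k - 1)*(k + 2)*(k - 1)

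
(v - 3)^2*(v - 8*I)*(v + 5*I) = v^4 - 6*v^3 - 3*I*v^3 + 49*v^2 + 18*I*v^2 - 240*v - 27*I*v + 360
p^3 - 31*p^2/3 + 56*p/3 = p*(p - 8)*(p - 7/3)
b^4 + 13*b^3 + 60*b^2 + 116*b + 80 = (b + 2)^2*(b + 4)*(b + 5)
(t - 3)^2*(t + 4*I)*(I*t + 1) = I*t^4 - 3*t^3 - 6*I*t^3 + 18*t^2 + 13*I*t^2 - 27*t - 24*I*t + 36*I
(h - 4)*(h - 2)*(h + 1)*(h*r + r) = h^4*r - 4*h^3*r - 3*h^2*r + 10*h*r + 8*r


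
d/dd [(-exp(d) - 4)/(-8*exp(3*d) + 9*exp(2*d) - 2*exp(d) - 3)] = (-16*exp(3*d) - 87*exp(2*d) + 72*exp(d) - 5)*exp(d)/(64*exp(6*d) - 144*exp(5*d) + 113*exp(4*d) + 12*exp(3*d) - 50*exp(2*d) + 12*exp(d) + 9)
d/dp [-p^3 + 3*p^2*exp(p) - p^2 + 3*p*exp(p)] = 3*p^2*exp(p) - 3*p^2 + 9*p*exp(p) - 2*p + 3*exp(p)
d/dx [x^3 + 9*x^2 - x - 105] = 3*x^2 + 18*x - 1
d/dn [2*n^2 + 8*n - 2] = 4*n + 8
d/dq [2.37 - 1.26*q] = -1.26000000000000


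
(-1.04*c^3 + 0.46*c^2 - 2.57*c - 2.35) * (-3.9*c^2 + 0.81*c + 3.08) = 4.056*c^5 - 2.6364*c^4 + 7.1924*c^3 + 8.5001*c^2 - 9.8191*c - 7.238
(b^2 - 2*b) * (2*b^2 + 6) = 2*b^4 - 4*b^3 + 6*b^2 - 12*b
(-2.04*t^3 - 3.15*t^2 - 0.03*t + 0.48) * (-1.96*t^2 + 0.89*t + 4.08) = 3.9984*t^5 + 4.3584*t^4 - 11.0679*t^3 - 13.8195*t^2 + 0.3048*t + 1.9584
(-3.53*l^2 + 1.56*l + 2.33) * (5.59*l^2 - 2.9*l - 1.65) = -19.7327*l^4 + 18.9574*l^3 + 14.3252*l^2 - 9.331*l - 3.8445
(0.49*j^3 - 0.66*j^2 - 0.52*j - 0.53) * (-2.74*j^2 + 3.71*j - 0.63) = -1.3426*j^5 + 3.6263*j^4 - 1.3325*j^3 - 0.0611999999999999*j^2 - 1.6387*j + 0.3339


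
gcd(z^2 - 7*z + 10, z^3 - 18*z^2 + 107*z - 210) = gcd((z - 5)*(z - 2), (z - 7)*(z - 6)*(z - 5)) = z - 5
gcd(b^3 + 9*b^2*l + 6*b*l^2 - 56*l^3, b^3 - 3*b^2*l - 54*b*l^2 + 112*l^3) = b^2 + 5*b*l - 14*l^2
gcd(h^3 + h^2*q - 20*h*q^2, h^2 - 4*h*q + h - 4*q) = -h + 4*q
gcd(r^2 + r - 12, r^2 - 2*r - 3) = r - 3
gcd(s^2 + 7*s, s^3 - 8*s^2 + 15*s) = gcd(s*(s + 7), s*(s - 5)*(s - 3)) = s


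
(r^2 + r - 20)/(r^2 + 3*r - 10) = (r - 4)/(r - 2)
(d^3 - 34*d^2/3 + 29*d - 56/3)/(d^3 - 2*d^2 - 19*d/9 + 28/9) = 3*(d - 8)/(3*d + 4)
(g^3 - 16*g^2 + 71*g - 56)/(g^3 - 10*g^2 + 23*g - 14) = (g - 8)/(g - 2)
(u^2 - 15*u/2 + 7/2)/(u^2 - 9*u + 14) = (u - 1/2)/(u - 2)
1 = 1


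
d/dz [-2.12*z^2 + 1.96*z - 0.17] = 1.96 - 4.24*z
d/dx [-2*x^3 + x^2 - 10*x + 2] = -6*x^2 + 2*x - 10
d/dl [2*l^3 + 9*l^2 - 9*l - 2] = 6*l^2 + 18*l - 9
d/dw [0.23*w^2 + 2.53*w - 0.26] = 0.46*w + 2.53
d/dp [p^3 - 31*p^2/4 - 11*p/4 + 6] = 3*p^2 - 31*p/2 - 11/4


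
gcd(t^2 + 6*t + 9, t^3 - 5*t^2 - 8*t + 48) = t + 3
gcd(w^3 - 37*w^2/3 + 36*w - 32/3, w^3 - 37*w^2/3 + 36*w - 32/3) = w^3 - 37*w^2/3 + 36*w - 32/3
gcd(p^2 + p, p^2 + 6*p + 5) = p + 1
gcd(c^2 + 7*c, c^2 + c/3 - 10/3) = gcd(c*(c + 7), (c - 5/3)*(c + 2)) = 1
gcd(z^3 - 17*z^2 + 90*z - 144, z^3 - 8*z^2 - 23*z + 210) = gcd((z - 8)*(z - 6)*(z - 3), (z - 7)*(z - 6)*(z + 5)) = z - 6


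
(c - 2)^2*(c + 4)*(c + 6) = c^4 + 6*c^3 - 12*c^2 - 56*c + 96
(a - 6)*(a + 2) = a^2 - 4*a - 12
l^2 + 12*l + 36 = (l + 6)^2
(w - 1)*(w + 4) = w^2 + 3*w - 4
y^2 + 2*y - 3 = (y - 1)*(y + 3)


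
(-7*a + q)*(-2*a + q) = 14*a^2 - 9*a*q + q^2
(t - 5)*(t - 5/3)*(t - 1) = t^3 - 23*t^2/3 + 15*t - 25/3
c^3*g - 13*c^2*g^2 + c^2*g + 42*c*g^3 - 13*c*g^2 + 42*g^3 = (c - 7*g)*(c - 6*g)*(c*g + g)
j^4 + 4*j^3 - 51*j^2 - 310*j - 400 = (j - 8)*(j + 2)*(j + 5)^2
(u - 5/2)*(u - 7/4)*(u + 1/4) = u^3 - 4*u^2 + 53*u/16 + 35/32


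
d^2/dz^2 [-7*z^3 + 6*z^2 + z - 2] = 12 - 42*z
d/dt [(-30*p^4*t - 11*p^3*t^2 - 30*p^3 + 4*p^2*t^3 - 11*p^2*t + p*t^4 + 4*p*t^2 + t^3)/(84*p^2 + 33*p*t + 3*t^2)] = (-840*p^6 - 616*p^5*t + 245*p^4*t^2 + 22*p^4 + 200*p^3*t^3 + 284*p^3*t + 37*p^2*t^4 + 139*p^2*t^2 + 2*p*t^5 + 22*p*t^3 + t^4)/(3*(784*p^4 + 616*p^3*t + 177*p^2*t^2 + 22*p*t^3 + t^4))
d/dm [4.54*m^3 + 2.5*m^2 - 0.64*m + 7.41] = 13.62*m^2 + 5.0*m - 0.64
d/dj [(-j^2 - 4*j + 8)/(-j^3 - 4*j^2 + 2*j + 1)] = (-j^4 - 8*j^3 + 6*j^2 + 62*j - 20)/(j^6 + 8*j^5 + 12*j^4 - 18*j^3 - 4*j^2 + 4*j + 1)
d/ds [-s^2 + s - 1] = 1 - 2*s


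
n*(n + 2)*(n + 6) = n^3 + 8*n^2 + 12*n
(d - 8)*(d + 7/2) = d^2 - 9*d/2 - 28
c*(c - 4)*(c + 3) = c^3 - c^2 - 12*c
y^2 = y^2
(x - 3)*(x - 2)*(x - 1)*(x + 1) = x^4 - 5*x^3 + 5*x^2 + 5*x - 6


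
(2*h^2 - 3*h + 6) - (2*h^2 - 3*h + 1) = 5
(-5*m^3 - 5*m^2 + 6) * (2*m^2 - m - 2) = -10*m^5 - 5*m^4 + 15*m^3 + 22*m^2 - 6*m - 12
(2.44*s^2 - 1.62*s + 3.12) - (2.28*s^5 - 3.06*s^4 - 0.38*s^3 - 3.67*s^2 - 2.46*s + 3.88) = -2.28*s^5 + 3.06*s^4 + 0.38*s^3 + 6.11*s^2 + 0.84*s - 0.76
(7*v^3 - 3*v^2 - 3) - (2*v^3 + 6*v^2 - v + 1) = 5*v^3 - 9*v^2 + v - 4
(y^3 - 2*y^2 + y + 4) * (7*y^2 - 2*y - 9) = 7*y^5 - 16*y^4 + 2*y^3 + 44*y^2 - 17*y - 36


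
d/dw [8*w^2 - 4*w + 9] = 16*w - 4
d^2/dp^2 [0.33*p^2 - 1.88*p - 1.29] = 0.660000000000000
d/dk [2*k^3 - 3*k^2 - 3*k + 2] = 6*k^2 - 6*k - 3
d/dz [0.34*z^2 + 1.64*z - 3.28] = 0.68*z + 1.64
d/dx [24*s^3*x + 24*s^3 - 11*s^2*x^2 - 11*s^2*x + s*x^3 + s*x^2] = s*(24*s^2 - 22*s*x - 11*s + 3*x^2 + 2*x)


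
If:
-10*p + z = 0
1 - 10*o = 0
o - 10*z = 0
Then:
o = 1/10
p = 1/1000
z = 1/100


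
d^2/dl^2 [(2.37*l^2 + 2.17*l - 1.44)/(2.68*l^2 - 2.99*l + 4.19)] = (69.154184*l^3 - 221.73516*l^2 - 76.970136*l + 144.180476)/(19.248832*l^6 - 64.426128*l^5 + 162.161172*l^4 - 228.182747*l^3 + 253.528101*l^2 - 157.478217*l + 73.560059)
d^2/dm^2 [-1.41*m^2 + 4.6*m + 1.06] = -2.82000000000000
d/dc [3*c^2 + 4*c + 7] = 6*c + 4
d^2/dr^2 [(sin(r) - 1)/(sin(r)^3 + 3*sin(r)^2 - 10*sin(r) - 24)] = (-4*sin(r)^7 - 10*sin(r)^5 - 320*sin(r)^4 - 316*sin(r)^3 + 922*sin(r)^2 - 348*sin(r) - 824)/(sin(r)^3 + 3*sin(r)^2 - 10*sin(r) - 24)^3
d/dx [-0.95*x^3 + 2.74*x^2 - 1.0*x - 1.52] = -2.85*x^2 + 5.48*x - 1.0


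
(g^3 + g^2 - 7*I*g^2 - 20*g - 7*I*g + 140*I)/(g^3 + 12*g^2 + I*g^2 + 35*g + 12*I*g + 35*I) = (g^2 - g*(4 + 7*I) + 28*I)/(g^2 + g*(7 + I) + 7*I)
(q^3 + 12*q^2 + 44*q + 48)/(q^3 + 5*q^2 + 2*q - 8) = (q + 6)/(q - 1)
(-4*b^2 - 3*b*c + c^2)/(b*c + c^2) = (-4*b + c)/c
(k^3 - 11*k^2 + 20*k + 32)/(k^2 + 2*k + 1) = (k^2 - 12*k + 32)/(k + 1)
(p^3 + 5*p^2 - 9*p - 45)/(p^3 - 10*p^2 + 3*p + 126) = (p^2 + 2*p - 15)/(p^2 - 13*p + 42)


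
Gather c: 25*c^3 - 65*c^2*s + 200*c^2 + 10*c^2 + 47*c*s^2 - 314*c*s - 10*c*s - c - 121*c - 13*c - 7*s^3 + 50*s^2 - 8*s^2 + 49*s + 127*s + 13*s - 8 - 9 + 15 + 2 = 25*c^3 + c^2*(210 - 65*s) + c*(47*s^2 - 324*s - 135) - 7*s^3 + 42*s^2 + 189*s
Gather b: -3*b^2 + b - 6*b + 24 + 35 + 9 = -3*b^2 - 5*b + 68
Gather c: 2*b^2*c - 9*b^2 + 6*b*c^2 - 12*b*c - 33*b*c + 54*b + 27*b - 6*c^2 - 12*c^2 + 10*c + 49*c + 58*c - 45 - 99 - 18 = -9*b^2 + 81*b + c^2*(6*b - 18) + c*(2*b^2 - 45*b + 117) - 162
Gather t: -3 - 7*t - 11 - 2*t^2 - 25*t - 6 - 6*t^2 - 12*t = -8*t^2 - 44*t - 20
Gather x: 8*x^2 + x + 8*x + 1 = 8*x^2 + 9*x + 1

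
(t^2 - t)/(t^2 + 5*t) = (t - 1)/(t + 5)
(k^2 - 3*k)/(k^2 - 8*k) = (k - 3)/(k - 8)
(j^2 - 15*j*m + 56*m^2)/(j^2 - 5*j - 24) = (-j^2 + 15*j*m - 56*m^2)/(-j^2 + 5*j + 24)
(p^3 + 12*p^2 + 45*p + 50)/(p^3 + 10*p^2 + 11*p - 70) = (p^2 + 7*p + 10)/(p^2 + 5*p - 14)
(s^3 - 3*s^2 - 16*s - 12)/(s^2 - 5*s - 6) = s + 2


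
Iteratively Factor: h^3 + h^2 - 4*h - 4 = (h + 2)*(h^2 - h - 2) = (h + 1)*(h + 2)*(h - 2)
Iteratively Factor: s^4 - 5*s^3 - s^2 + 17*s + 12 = (s - 4)*(s^3 - s^2 - 5*s - 3) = (s - 4)*(s + 1)*(s^2 - 2*s - 3) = (s - 4)*(s + 1)^2*(s - 3)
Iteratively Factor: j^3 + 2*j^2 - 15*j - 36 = (j + 3)*(j^2 - j - 12) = (j + 3)^2*(j - 4)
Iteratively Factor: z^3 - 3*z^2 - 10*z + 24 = (z + 3)*(z^2 - 6*z + 8) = (z - 4)*(z + 3)*(z - 2)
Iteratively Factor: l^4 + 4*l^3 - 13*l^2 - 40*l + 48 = (l - 3)*(l^3 + 7*l^2 + 8*l - 16) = (l - 3)*(l - 1)*(l^2 + 8*l + 16) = (l - 3)*(l - 1)*(l + 4)*(l + 4)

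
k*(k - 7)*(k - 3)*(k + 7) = k^4 - 3*k^3 - 49*k^2 + 147*k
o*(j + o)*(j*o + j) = j^2*o^2 + j^2*o + j*o^3 + j*o^2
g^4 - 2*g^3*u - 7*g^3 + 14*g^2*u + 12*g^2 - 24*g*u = g*(g - 4)*(g - 3)*(g - 2*u)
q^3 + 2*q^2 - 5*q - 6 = (q - 2)*(q + 1)*(q + 3)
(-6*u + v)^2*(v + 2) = 36*u^2*v + 72*u^2 - 12*u*v^2 - 24*u*v + v^3 + 2*v^2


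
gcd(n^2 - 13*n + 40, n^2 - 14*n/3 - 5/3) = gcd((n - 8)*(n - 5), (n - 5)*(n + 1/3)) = n - 5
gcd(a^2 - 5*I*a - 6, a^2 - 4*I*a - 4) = a - 2*I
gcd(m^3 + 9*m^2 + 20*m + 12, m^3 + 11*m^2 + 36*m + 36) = m^2 + 8*m + 12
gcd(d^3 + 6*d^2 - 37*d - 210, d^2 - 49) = d + 7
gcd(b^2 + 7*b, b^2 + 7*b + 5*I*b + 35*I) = b + 7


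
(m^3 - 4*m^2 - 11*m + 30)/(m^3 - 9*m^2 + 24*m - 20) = (m + 3)/(m - 2)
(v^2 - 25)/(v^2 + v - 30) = (v + 5)/(v + 6)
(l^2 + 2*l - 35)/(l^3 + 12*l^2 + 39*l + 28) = (l - 5)/(l^2 + 5*l + 4)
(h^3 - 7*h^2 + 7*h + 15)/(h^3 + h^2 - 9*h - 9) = (h - 5)/(h + 3)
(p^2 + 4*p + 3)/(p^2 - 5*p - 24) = (p + 1)/(p - 8)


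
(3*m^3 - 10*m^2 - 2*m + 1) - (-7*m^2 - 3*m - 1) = 3*m^3 - 3*m^2 + m + 2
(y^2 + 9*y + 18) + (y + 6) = y^2 + 10*y + 24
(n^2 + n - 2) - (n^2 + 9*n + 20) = -8*n - 22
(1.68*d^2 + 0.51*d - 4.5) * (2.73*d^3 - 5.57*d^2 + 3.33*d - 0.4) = 4.5864*d^5 - 7.9653*d^4 - 9.5313*d^3 + 26.0913*d^2 - 15.189*d + 1.8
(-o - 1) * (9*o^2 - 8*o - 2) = -9*o^3 - o^2 + 10*o + 2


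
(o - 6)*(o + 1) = o^2 - 5*o - 6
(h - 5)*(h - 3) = h^2 - 8*h + 15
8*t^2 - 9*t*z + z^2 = (-8*t + z)*(-t + z)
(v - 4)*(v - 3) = v^2 - 7*v + 12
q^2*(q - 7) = q^3 - 7*q^2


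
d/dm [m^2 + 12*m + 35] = 2*m + 12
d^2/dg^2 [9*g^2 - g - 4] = 18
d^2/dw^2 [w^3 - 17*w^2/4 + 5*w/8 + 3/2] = 6*w - 17/2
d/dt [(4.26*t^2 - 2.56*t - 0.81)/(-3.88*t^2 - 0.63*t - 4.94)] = (-12.6166*t^2 - 48.3744*t + 12.1361)/(15.0544*t^4 + 4.8888*t^3 + 38.7313*t^2 + 6.2244*t + 24.4036)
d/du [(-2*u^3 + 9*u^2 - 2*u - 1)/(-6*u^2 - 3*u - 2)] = (12*u^4 + 12*u^3 - 27*u^2 - 48*u + 1)/(36*u^4 + 36*u^3 + 33*u^2 + 12*u + 4)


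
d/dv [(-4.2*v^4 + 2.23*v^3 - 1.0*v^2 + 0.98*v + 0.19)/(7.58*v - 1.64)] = (-95.508*v^4 + 61.3588*v^3 - 18.5516*v^2 + 3.28*v - 3.0474)/(57.4564*v^2 - 24.8624*v + 2.6896)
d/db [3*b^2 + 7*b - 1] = 6*b + 7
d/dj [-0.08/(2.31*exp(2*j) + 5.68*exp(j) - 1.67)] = (0.3696*exp(j) + 0.4544)*exp(j)/(2.31*exp(2*j) + 5.68*exp(j) - 1.67)^2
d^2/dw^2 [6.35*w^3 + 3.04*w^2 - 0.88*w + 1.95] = 38.1*w + 6.08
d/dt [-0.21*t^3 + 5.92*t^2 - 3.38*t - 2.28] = -0.63*t^2 + 11.84*t - 3.38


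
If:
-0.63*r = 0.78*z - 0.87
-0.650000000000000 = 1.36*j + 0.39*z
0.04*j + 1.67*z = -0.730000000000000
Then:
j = -0.36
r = 1.91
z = -0.43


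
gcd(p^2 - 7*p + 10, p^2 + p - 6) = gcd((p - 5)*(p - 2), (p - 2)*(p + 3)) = p - 2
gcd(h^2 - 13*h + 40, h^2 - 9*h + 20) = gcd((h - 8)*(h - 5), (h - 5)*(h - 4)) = h - 5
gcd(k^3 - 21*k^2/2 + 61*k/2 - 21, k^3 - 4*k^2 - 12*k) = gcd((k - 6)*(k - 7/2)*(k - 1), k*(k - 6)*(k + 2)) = k - 6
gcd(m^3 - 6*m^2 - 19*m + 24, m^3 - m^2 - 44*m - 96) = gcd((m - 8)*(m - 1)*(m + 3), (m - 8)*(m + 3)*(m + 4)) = m^2 - 5*m - 24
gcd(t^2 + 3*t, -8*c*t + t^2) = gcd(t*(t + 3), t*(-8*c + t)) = t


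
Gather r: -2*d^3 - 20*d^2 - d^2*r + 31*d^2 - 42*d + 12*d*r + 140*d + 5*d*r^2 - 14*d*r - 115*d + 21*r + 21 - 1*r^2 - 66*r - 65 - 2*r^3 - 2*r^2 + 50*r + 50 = -2*d^3 + 11*d^2 - 17*d - 2*r^3 + r^2*(5*d - 3) + r*(-d^2 - 2*d + 5) + 6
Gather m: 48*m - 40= 48*m - 40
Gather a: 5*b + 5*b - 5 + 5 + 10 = 10*b + 10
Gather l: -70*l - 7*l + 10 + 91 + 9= 110 - 77*l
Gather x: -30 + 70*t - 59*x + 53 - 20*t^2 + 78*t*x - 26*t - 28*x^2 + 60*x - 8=-20*t^2 + 44*t - 28*x^2 + x*(78*t + 1) + 15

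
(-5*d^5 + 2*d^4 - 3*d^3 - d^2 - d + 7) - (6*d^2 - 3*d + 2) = -5*d^5 + 2*d^4 - 3*d^3 - 7*d^2 + 2*d + 5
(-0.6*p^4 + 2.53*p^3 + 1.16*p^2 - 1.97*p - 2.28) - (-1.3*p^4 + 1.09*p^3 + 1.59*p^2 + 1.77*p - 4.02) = 0.7*p^4 + 1.44*p^3 - 0.43*p^2 - 3.74*p + 1.74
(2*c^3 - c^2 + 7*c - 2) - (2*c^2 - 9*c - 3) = 2*c^3 - 3*c^2 + 16*c + 1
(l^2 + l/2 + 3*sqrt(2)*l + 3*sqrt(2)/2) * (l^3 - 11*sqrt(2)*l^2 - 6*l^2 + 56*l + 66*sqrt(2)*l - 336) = l^5 - 8*sqrt(2)*l^4 - 11*l^4/2 - 13*l^3 + 44*sqrt(2)*l^3 + 55*l^2 + 192*sqrt(2)*l^2 - 924*sqrt(2)*l + 30*l - 504*sqrt(2)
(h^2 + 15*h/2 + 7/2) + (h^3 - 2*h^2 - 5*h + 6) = h^3 - h^2 + 5*h/2 + 19/2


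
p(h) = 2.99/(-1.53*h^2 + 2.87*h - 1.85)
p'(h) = 2.99*(3.06*h - 2.87)/(-1.53*h^2 + 2.87*h - 1.85)^2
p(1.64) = -2.38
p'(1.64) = 4.06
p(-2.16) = -0.20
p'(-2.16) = -0.12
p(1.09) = -5.54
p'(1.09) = 4.78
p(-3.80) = -0.09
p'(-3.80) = -0.04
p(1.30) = -4.24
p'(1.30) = 6.67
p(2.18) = -1.04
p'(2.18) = 1.38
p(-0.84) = -0.56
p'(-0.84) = -0.57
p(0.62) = -4.54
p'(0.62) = -6.70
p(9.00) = -0.03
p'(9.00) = 0.01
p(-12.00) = -0.01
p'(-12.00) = -0.00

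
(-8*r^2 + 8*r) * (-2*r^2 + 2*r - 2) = 16*r^4 - 32*r^3 + 32*r^2 - 16*r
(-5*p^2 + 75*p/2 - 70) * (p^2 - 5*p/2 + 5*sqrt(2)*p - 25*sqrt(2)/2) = -5*p^4 - 25*sqrt(2)*p^3 + 50*p^3 - 655*p^2/4 + 250*sqrt(2)*p^2 - 3275*sqrt(2)*p/4 + 175*p + 875*sqrt(2)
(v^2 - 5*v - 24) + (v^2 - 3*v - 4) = 2*v^2 - 8*v - 28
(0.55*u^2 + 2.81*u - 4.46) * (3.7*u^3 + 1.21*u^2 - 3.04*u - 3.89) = 2.035*u^5 + 11.0625*u^4 - 14.7739*u^3 - 16.0785*u^2 + 2.6275*u + 17.3494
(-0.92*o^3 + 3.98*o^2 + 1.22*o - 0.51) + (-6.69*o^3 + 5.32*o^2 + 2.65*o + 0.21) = -7.61*o^3 + 9.3*o^2 + 3.87*o - 0.3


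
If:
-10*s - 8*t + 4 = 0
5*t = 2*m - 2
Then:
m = 5*t/2 + 1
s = 2/5 - 4*t/5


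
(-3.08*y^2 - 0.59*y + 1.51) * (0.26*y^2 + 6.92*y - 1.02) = -0.8008*y^4 - 21.467*y^3 - 0.5486*y^2 + 11.051*y - 1.5402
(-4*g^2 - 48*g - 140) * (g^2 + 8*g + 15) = -4*g^4 - 80*g^3 - 584*g^2 - 1840*g - 2100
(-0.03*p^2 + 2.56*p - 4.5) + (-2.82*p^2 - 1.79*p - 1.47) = -2.85*p^2 + 0.77*p - 5.97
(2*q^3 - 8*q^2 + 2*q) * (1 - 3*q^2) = -6*q^5 + 24*q^4 - 4*q^3 - 8*q^2 + 2*q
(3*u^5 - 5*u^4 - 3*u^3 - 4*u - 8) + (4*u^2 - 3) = 3*u^5 - 5*u^4 - 3*u^3 + 4*u^2 - 4*u - 11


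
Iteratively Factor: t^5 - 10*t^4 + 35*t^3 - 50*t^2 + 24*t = (t - 1)*(t^4 - 9*t^3 + 26*t^2 - 24*t) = (t - 3)*(t - 1)*(t^3 - 6*t^2 + 8*t) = (t - 4)*(t - 3)*(t - 1)*(t^2 - 2*t) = (t - 4)*(t - 3)*(t - 2)*(t - 1)*(t)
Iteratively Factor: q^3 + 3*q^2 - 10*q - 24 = (q + 2)*(q^2 + q - 12) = (q - 3)*(q + 2)*(q + 4)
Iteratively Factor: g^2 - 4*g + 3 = (g - 3)*(g - 1)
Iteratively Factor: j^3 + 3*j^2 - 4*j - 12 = (j + 2)*(j^2 + j - 6) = (j + 2)*(j + 3)*(j - 2)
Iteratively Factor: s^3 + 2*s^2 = (s + 2)*(s^2) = s*(s + 2)*(s)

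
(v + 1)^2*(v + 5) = v^3 + 7*v^2 + 11*v + 5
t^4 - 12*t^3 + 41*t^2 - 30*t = t*(t - 6)*(t - 5)*(t - 1)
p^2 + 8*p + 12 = (p + 2)*(p + 6)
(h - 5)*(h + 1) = h^2 - 4*h - 5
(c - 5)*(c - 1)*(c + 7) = c^3 + c^2 - 37*c + 35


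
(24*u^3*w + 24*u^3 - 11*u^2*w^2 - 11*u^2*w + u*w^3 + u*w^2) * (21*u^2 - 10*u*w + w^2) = 504*u^5*w + 504*u^5 - 471*u^4*w^2 - 471*u^4*w + 155*u^3*w^3 + 155*u^3*w^2 - 21*u^2*w^4 - 21*u^2*w^3 + u*w^5 + u*w^4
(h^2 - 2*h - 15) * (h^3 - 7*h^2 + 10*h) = h^5 - 9*h^4 + 9*h^3 + 85*h^2 - 150*h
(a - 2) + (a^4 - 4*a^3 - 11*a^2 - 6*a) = a^4 - 4*a^3 - 11*a^2 - 5*a - 2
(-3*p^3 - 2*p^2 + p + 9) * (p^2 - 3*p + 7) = -3*p^5 + 7*p^4 - 14*p^3 - 8*p^2 - 20*p + 63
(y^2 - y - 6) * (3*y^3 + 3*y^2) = 3*y^5 - 21*y^3 - 18*y^2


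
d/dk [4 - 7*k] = -7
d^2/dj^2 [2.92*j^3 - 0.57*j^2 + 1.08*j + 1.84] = 17.52*j - 1.14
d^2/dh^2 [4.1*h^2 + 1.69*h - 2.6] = 8.20000000000000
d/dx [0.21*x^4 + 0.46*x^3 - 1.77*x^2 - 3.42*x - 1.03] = 0.84*x^3 + 1.38*x^2 - 3.54*x - 3.42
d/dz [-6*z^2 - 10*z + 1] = -12*z - 10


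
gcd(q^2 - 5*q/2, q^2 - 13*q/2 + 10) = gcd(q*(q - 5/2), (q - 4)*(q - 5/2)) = q - 5/2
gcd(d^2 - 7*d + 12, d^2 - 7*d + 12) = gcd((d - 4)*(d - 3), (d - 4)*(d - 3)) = d^2 - 7*d + 12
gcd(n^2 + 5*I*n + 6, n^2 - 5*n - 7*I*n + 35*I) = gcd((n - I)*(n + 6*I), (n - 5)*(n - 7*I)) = 1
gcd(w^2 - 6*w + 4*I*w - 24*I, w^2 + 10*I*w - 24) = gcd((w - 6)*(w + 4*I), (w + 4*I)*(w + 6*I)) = w + 4*I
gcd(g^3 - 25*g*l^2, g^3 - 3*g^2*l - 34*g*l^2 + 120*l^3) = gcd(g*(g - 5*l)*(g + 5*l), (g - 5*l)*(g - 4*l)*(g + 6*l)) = g - 5*l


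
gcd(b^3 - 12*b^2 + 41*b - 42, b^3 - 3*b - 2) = b - 2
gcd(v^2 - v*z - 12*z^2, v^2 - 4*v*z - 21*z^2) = v + 3*z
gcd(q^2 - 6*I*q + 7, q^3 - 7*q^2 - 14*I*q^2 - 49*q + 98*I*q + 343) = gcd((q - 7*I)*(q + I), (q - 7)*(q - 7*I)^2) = q - 7*I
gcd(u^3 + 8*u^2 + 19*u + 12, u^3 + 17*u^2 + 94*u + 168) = u + 4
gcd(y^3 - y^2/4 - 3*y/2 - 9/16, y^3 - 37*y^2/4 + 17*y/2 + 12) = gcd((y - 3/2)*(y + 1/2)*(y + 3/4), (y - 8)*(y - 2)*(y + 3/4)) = y + 3/4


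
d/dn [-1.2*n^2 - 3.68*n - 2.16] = -2.4*n - 3.68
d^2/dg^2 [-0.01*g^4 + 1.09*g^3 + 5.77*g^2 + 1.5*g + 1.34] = -0.12*g^2 + 6.54*g + 11.54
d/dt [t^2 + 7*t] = 2*t + 7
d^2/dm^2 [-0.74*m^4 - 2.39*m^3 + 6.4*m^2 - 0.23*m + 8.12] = -8.88*m^2 - 14.34*m + 12.8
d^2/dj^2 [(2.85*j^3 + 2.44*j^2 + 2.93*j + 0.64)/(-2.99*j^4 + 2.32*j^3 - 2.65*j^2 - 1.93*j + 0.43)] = (-50.9585700000001*j^9 - 130.883064*j^8 - 77.2873140000002*j^7 + 418.371802*j^6 - 96.2739059999999*j^5 - 29.8095420000001*j^4 - 63.2403820000001*j^3 + 12.938034*j^2 - 39.003096*j - 11.991958)/(26.730899*j^12 - 62.223096*j^11 + 119.353923*j^10 - 71.019109*j^9 + 13.921032*j^8 + 91.93857*j^7 - 46.557788*j^6 + 15.708405*j^5 + 33.764691*j^4 - 7.293257*j^3 - 3.335166*j^2 + 1.070571*j - 0.079507)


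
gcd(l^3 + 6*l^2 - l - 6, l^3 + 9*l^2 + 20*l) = 1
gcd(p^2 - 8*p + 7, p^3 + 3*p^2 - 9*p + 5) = p - 1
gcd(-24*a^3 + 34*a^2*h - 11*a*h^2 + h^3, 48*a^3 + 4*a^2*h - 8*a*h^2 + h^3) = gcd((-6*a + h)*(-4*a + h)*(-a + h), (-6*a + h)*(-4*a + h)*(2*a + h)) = 24*a^2 - 10*a*h + h^2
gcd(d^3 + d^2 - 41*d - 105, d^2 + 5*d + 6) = d + 3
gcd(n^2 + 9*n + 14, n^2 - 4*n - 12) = n + 2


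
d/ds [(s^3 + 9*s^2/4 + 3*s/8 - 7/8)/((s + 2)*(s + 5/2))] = (16*s^4 + 144*s^3 + 396*s^2 + 388*s + 93)/(4*(4*s^4 + 36*s^3 + 121*s^2 + 180*s + 100))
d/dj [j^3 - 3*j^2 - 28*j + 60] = 3*j^2 - 6*j - 28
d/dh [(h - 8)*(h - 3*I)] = 2*h - 8 - 3*I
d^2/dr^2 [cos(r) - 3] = -cos(r)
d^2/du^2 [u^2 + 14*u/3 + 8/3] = 2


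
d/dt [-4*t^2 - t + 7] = -8*t - 1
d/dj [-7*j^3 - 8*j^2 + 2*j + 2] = -21*j^2 - 16*j + 2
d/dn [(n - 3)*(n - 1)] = 2*n - 4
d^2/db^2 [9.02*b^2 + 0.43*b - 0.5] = 18.0400000000000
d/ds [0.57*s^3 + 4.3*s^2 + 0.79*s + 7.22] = 1.71*s^2 + 8.6*s + 0.79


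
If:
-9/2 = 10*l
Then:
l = -9/20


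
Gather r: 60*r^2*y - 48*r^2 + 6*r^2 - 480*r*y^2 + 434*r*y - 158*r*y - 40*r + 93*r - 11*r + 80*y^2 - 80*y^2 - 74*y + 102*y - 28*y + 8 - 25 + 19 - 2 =r^2*(60*y - 42) + r*(-480*y^2 + 276*y + 42)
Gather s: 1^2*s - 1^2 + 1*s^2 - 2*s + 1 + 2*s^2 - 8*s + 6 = 3*s^2 - 9*s + 6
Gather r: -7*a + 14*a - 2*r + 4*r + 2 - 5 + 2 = 7*a + 2*r - 1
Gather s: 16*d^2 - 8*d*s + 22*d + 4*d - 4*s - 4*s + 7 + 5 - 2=16*d^2 + 26*d + s*(-8*d - 8) + 10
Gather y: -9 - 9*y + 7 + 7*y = -2*y - 2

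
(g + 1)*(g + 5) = g^2 + 6*g + 5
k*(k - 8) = k^2 - 8*k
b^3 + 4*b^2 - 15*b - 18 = (b - 3)*(b + 1)*(b + 6)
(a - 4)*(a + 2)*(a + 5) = a^3 + 3*a^2 - 18*a - 40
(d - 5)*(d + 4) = d^2 - d - 20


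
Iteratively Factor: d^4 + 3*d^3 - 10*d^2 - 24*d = (d + 4)*(d^3 - d^2 - 6*d) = (d - 3)*(d + 4)*(d^2 + 2*d) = (d - 3)*(d + 2)*(d + 4)*(d)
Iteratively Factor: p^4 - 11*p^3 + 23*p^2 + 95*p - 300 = (p + 3)*(p^3 - 14*p^2 + 65*p - 100) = (p - 5)*(p + 3)*(p^2 - 9*p + 20) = (p - 5)^2*(p + 3)*(p - 4)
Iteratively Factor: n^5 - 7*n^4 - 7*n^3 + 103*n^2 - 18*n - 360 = (n - 3)*(n^4 - 4*n^3 - 19*n^2 + 46*n + 120) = (n - 5)*(n - 3)*(n^3 + n^2 - 14*n - 24) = (n - 5)*(n - 3)*(n + 3)*(n^2 - 2*n - 8) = (n - 5)*(n - 4)*(n - 3)*(n + 3)*(n + 2)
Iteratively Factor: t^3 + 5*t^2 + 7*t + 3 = (t + 1)*(t^2 + 4*t + 3) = (t + 1)*(t + 3)*(t + 1)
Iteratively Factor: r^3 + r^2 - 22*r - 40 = (r - 5)*(r^2 + 6*r + 8) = (r - 5)*(r + 4)*(r + 2)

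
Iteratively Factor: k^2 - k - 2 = (k - 2)*(k + 1)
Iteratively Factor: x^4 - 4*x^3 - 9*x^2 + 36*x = (x + 3)*(x^3 - 7*x^2 + 12*x) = (x - 3)*(x + 3)*(x^2 - 4*x) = x*(x - 3)*(x + 3)*(x - 4)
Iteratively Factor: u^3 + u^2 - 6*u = (u + 3)*(u^2 - 2*u) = (u - 2)*(u + 3)*(u)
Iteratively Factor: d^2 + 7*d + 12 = (d + 4)*(d + 3)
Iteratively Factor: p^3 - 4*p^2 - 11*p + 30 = (p - 5)*(p^2 + p - 6) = (p - 5)*(p + 3)*(p - 2)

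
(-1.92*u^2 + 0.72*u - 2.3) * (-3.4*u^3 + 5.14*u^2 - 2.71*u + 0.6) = 6.528*u^5 - 12.3168*u^4 + 16.724*u^3 - 14.9252*u^2 + 6.665*u - 1.38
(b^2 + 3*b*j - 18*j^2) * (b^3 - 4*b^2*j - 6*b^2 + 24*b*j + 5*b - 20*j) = b^5 - b^4*j - 6*b^4 - 30*b^3*j^2 + 6*b^3*j + 5*b^3 + 72*b^2*j^3 + 180*b^2*j^2 - 5*b^2*j - 432*b*j^3 - 150*b*j^2 + 360*j^3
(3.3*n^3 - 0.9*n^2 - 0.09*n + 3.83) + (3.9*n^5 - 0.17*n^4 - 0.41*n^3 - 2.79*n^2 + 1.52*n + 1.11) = 3.9*n^5 - 0.17*n^4 + 2.89*n^3 - 3.69*n^2 + 1.43*n + 4.94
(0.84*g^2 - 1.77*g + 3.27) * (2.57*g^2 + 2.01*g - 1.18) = 2.1588*g^4 - 2.8605*g^3 + 3.855*g^2 + 8.6613*g - 3.8586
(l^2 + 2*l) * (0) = 0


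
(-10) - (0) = -10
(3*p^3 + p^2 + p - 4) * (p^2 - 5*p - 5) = 3*p^5 - 14*p^4 - 19*p^3 - 14*p^2 + 15*p + 20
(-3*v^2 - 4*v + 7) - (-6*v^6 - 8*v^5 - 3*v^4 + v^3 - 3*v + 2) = 6*v^6 + 8*v^5 + 3*v^4 - v^3 - 3*v^2 - v + 5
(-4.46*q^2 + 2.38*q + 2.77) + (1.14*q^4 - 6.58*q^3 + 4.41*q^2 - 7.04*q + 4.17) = 1.14*q^4 - 6.58*q^3 - 0.0499999999999998*q^2 - 4.66*q + 6.94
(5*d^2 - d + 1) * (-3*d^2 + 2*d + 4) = -15*d^4 + 13*d^3 + 15*d^2 - 2*d + 4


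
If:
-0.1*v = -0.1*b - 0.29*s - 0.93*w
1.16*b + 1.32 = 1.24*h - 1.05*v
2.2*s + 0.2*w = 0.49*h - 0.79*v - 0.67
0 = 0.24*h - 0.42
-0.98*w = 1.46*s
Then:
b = 0.61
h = 1.75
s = 0.04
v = 0.13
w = -0.07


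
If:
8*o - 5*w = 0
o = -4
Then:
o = -4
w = -32/5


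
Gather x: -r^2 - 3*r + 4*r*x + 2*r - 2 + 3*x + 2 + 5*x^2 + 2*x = -r^2 - r + 5*x^2 + x*(4*r + 5)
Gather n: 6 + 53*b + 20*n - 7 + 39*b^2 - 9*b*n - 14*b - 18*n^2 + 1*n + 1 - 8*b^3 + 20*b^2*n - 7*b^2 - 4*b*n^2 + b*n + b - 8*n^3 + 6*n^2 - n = -8*b^3 + 32*b^2 + 40*b - 8*n^3 + n^2*(-4*b - 12) + n*(20*b^2 - 8*b + 20)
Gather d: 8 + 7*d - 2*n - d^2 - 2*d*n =-d^2 + d*(7 - 2*n) - 2*n + 8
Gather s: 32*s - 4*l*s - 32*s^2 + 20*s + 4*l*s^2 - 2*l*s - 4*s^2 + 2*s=s^2*(4*l - 36) + s*(54 - 6*l)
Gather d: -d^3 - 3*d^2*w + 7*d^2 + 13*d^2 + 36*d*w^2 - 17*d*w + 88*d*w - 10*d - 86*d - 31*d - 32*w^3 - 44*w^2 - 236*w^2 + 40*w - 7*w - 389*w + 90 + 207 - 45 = -d^3 + d^2*(20 - 3*w) + d*(36*w^2 + 71*w - 127) - 32*w^3 - 280*w^2 - 356*w + 252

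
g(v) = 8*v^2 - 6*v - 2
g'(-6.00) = -102.00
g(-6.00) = 322.00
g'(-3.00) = -54.00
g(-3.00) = 88.00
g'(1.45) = 17.20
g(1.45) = 6.12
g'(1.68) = 20.88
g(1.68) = 10.50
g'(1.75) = 22.00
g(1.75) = 12.00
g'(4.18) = 60.88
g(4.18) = 112.70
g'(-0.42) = -12.72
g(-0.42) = 1.93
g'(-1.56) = -30.96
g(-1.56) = 26.83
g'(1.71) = 21.36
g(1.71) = 11.13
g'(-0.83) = -19.28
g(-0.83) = 8.49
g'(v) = 16*v - 6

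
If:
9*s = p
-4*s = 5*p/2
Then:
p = 0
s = 0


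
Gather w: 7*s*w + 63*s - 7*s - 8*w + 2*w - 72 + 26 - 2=56*s + w*(7*s - 6) - 48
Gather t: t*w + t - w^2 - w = t*(w + 1) - w^2 - w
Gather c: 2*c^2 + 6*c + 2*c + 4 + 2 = 2*c^2 + 8*c + 6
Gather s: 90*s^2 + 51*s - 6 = 90*s^2 + 51*s - 6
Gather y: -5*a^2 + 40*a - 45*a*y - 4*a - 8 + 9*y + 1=-5*a^2 + 36*a + y*(9 - 45*a) - 7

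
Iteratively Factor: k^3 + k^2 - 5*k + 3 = (k - 1)*(k^2 + 2*k - 3) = (k - 1)*(k + 3)*(k - 1)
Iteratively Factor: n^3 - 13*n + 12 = (n - 1)*(n^2 + n - 12) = (n - 3)*(n - 1)*(n + 4)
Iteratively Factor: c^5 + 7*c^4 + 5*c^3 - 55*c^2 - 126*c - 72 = (c + 1)*(c^4 + 6*c^3 - c^2 - 54*c - 72) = (c - 3)*(c + 1)*(c^3 + 9*c^2 + 26*c + 24) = (c - 3)*(c + 1)*(c + 2)*(c^2 + 7*c + 12) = (c - 3)*(c + 1)*(c + 2)*(c + 3)*(c + 4)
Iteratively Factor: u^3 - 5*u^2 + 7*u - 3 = (u - 3)*(u^2 - 2*u + 1) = (u - 3)*(u - 1)*(u - 1)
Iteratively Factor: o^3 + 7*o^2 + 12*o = (o + 4)*(o^2 + 3*o) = (o + 3)*(o + 4)*(o)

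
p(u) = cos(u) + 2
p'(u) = -sin(u)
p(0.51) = 2.87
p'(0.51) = -0.49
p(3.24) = 1.00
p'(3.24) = 0.10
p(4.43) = 1.72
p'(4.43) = 0.96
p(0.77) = 2.72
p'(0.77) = -0.70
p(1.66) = 1.91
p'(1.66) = -1.00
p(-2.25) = 1.37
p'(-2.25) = 0.78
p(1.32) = 2.25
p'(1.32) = -0.97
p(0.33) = 2.95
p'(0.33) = -0.32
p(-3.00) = 1.01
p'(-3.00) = 0.14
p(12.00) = 2.84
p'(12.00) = 0.54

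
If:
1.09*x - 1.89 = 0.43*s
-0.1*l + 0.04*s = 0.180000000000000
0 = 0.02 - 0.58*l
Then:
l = 0.03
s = 4.59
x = 3.54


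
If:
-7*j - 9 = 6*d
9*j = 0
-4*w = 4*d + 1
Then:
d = -3/2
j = 0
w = 5/4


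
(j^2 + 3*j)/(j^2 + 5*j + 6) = j/(j + 2)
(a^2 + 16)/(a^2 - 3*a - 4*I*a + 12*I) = (a + 4*I)/(a - 3)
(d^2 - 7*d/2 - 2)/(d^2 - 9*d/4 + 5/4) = 2*(2*d^2 - 7*d - 4)/(4*d^2 - 9*d + 5)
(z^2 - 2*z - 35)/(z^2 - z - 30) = (z - 7)/(z - 6)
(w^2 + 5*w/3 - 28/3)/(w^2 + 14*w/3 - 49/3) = (w + 4)/(w + 7)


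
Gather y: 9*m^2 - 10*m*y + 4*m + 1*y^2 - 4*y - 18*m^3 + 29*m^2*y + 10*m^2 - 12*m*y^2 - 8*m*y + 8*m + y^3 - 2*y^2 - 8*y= -18*m^3 + 19*m^2 + 12*m + y^3 + y^2*(-12*m - 1) + y*(29*m^2 - 18*m - 12)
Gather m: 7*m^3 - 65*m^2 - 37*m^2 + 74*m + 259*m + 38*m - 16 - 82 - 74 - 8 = 7*m^3 - 102*m^2 + 371*m - 180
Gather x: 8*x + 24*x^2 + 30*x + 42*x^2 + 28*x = 66*x^2 + 66*x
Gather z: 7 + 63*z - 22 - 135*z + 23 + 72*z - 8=0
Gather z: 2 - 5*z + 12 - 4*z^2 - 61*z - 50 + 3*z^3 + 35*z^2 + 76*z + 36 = 3*z^3 + 31*z^2 + 10*z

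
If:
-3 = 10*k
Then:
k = -3/10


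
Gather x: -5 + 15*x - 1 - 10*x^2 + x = -10*x^2 + 16*x - 6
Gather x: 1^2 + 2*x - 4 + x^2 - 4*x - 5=x^2 - 2*x - 8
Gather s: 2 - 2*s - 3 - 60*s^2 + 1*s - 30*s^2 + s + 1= -90*s^2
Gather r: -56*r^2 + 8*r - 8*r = -56*r^2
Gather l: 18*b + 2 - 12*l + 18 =18*b - 12*l + 20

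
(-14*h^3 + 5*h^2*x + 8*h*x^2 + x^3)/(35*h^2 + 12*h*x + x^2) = (-2*h^2 + h*x + x^2)/(5*h + x)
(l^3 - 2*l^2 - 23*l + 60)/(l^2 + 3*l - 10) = (l^2 - 7*l + 12)/(l - 2)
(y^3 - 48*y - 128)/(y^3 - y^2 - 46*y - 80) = (y^2 + 8*y + 16)/(y^2 + 7*y + 10)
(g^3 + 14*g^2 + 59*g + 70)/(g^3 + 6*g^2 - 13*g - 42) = (g + 5)/(g - 3)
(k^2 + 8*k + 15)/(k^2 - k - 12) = (k + 5)/(k - 4)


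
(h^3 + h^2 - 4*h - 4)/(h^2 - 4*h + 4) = (h^2 + 3*h + 2)/(h - 2)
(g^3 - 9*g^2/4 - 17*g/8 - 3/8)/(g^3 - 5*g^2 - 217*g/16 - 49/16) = 2*(2*g^2 - 5*g - 3)/(4*g^2 - 21*g - 49)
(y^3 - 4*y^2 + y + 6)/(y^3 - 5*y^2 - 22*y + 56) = (y^2 - 2*y - 3)/(y^2 - 3*y - 28)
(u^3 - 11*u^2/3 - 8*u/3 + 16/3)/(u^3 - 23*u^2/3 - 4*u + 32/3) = (u - 4)/(u - 8)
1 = 1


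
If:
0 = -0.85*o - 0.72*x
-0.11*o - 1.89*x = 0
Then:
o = 0.00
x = 0.00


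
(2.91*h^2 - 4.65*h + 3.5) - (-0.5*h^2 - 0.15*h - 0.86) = 3.41*h^2 - 4.5*h + 4.36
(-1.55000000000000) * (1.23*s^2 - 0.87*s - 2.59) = -1.9065*s^2 + 1.3485*s + 4.0145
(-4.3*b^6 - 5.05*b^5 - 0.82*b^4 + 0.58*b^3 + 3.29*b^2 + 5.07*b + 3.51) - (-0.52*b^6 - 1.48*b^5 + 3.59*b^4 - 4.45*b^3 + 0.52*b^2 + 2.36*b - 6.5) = -3.78*b^6 - 3.57*b^5 - 4.41*b^4 + 5.03*b^3 + 2.77*b^2 + 2.71*b + 10.01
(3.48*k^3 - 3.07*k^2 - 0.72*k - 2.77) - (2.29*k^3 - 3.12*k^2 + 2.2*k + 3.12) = 1.19*k^3 + 0.0500000000000003*k^2 - 2.92*k - 5.89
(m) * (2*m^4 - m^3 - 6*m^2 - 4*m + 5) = 2*m^5 - m^4 - 6*m^3 - 4*m^2 + 5*m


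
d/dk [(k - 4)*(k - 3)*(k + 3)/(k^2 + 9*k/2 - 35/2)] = 2*(2*k^4 + 18*k^3 - 123*k^2 + 136*k - 9)/(4*k^4 + 36*k^3 - 59*k^2 - 630*k + 1225)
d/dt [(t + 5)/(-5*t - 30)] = -1/(5*(t + 6)^2)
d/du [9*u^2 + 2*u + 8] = 18*u + 2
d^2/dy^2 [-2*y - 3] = 0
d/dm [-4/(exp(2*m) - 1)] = 2/sinh(m)^2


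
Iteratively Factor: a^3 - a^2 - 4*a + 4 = (a + 2)*(a^2 - 3*a + 2) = (a - 1)*(a + 2)*(a - 2)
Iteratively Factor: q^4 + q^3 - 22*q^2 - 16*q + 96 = (q - 2)*(q^3 + 3*q^2 - 16*q - 48) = (q - 4)*(q - 2)*(q^2 + 7*q + 12) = (q - 4)*(q - 2)*(q + 3)*(q + 4)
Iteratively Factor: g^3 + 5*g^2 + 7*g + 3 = (g + 1)*(g^2 + 4*g + 3) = (g + 1)*(g + 3)*(g + 1)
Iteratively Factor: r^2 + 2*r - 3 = (r - 1)*(r + 3)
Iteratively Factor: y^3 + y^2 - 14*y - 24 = (y - 4)*(y^2 + 5*y + 6) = (y - 4)*(y + 3)*(y + 2)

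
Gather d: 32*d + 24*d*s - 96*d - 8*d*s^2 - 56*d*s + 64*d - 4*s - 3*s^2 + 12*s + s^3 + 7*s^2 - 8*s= d*(-8*s^2 - 32*s) + s^3 + 4*s^2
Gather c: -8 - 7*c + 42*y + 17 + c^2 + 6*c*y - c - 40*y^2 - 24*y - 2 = c^2 + c*(6*y - 8) - 40*y^2 + 18*y + 7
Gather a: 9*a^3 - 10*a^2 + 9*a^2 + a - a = 9*a^3 - a^2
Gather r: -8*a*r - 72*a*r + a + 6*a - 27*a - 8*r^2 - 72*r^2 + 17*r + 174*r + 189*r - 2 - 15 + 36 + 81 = -20*a - 80*r^2 + r*(380 - 80*a) + 100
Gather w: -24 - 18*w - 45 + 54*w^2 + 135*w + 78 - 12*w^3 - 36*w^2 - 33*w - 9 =-12*w^3 + 18*w^2 + 84*w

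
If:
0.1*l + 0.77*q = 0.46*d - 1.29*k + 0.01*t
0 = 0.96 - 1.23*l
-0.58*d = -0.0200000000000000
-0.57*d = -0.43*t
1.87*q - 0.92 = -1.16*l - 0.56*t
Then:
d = 0.03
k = -0.04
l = 0.78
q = -0.01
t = 0.05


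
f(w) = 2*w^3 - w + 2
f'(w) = 6*w^2 - 1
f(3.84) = 111.41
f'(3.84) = 87.47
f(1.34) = 5.47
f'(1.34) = 9.77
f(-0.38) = 2.27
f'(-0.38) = -0.13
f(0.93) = 2.68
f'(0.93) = 4.19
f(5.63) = 353.28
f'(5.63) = 189.18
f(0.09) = 1.91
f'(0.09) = -0.95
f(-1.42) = -2.31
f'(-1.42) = 11.10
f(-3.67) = -93.19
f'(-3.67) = 79.81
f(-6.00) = -424.00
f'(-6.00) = 215.00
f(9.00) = 1451.00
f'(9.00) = 485.00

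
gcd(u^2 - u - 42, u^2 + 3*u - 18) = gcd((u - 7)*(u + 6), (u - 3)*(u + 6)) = u + 6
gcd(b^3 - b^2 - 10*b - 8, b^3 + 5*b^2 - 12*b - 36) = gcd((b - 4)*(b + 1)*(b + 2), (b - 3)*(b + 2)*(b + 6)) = b + 2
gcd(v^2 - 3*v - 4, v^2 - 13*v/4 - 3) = v - 4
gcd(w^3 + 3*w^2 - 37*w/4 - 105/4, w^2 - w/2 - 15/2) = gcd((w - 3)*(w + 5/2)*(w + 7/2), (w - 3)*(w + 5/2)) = w^2 - w/2 - 15/2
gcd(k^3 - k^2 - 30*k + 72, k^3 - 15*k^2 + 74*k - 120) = k - 4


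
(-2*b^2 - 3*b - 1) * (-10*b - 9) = 20*b^3 + 48*b^2 + 37*b + 9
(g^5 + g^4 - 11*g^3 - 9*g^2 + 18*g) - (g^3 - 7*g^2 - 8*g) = g^5 + g^4 - 12*g^3 - 2*g^2 + 26*g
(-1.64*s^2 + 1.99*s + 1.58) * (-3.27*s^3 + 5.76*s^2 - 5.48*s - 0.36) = 5.3628*s^5 - 15.9537*s^4 + 15.283*s^3 - 1.214*s^2 - 9.3748*s - 0.5688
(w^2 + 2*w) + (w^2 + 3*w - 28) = 2*w^2 + 5*w - 28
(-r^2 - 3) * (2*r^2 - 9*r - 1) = -2*r^4 + 9*r^3 - 5*r^2 + 27*r + 3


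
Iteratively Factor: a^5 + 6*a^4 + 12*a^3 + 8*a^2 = (a + 2)*(a^4 + 4*a^3 + 4*a^2) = a*(a + 2)*(a^3 + 4*a^2 + 4*a) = a*(a + 2)^2*(a^2 + 2*a) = a^2*(a + 2)^2*(a + 2)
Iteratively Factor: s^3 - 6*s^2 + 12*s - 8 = (s - 2)*(s^2 - 4*s + 4) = (s - 2)^2*(s - 2)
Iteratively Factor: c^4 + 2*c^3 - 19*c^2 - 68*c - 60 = (c + 3)*(c^3 - c^2 - 16*c - 20) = (c - 5)*(c + 3)*(c^2 + 4*c + 4) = (c - 5)*(c + 2)*(c + 3)*(c + 2)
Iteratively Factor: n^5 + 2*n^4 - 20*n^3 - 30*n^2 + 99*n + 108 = (n + 4)*(n^4 - 2*n^3 - 12*n^2 + 18*n + 27) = (n + 1)*(n + 4)*(n^3 - 3*n^2 - 9*n + 27) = (n + 1)*(n + 3)*(n + 4)*(n^2 - 6*n + 9) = (n - 3)*(n + 1)*(n + 3)*(n + 4)*(n - 3)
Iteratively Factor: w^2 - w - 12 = (w + 3)*(w - 4)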